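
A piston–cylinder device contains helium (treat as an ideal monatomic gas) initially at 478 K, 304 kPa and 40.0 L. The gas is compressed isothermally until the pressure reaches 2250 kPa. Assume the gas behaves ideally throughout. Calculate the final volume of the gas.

Isothermal: T stays 478 K; PV = const ⇒ V₂ = 5.40 L, P₂ = 2250 kPa.

5.40 L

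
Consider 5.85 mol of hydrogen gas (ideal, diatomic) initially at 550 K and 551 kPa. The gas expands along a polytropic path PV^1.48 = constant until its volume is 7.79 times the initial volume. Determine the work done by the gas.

V₁ = nRT₁/P₁ = 5.85×8.314×550/551 = 48.5 L.
Polytropic n=1.48: T₂ = T₁(V₁/V₂)^(n−1) = 550×(0.128)^0.48 = 205 K; P₂ = P₁(V₁/V₂)^n = 26.4 kPa.
W = (P₁V₁−P₂V₂)/(n−1) = (551×48.5−26.4×378)/0.48 = 34900 J.

34900 J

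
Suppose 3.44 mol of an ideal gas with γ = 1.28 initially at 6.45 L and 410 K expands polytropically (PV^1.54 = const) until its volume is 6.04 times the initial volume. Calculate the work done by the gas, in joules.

13500 J

P₁ = nRT₁/V₁ = 3.44×8.314×410/6.45 = 1820 kPa.
Polytropic n=1.54: T₂ = T₁(V₁/V₂)^(n−1) = 410×(0.166)^0.54 = 155 K; P₂ = P₁(V₁/V₂)^n = 114 kPa.
W = (P₁V₁−P₂V₂)/(n−1) = (1820×6.45−114×39.0)/0.54 = 13500 J.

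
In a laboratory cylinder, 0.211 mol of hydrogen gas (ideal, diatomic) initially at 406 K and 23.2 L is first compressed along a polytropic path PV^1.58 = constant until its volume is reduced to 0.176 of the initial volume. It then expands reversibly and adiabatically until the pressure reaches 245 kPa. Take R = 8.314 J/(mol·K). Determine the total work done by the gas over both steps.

-1290 J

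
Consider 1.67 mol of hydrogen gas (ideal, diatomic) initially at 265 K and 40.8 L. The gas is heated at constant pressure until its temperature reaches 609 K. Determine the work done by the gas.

P₁ = nRT₁/V₁ = 1.67×8.314×265/40.8 = 90.2 kPa.
Isobaric: P stays 90.2 kPa; V/T = const ⇒ T₂ = 609 K, V₂ = 93.8 L.
W = PΔV = 90.2×(93.8−40.8) kPa·L = 4780 J.

4780 J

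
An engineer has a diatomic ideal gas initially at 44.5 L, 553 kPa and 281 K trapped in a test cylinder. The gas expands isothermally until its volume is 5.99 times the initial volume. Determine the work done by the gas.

44100 J

n = P₁V₁/(RT₁) = 553×44.5/(8.314×281) = 10.5 mol.
Isothermal: T stays 281 K; PV = const ⇒ V₂ = 267 L, P₂ = 92.3 kPa.
W = nRT ln(V₂/V₁) = 10.5×8.314×281×ln(5.99) = 44100 J.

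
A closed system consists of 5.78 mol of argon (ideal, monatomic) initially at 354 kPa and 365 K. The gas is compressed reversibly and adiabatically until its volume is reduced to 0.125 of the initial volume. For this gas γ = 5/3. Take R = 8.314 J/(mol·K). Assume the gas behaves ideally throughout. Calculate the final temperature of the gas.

V₁ = nRT₁/P₁ = 5.78×8.314×365/354 = 49.5 L.
Adiabatic: TV^(γ−1) = const ⇒ T₂ = 365×(8.00)^0.667 = 1460 K; PV^γ = const ⇒ P₂ = 11300 kPa.

1460 K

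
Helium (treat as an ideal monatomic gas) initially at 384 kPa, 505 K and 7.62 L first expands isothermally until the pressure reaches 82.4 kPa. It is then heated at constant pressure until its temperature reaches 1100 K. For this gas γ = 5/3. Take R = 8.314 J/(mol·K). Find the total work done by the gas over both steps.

n = P₁V₁/(RT₁) = 384×7.62/(8.314×505) = 0.697 mol.
Step 1 — Isothermal: T stays 505 K; PV = const ⇒ V₂ = 35.5 L, P₂ = 82.4 kPa.
ΔU = 0 (ideal gas, T constant).
W = nRT ln(V₂/V₁) = 0.697×8.314×505×ln(4.66) = 4500 J.
Q = ΔU + W = 4500 J.
State after step 1: P = 82.4 kPa, V = 35.5 L, T = 505 K.
Step 2 — Isobaric: P stays 82.4 kPa; V/T = const ⇒ T₂ = 1100 K, V₂ = 77.3 L.
W = PΔV = 82.4×(77.3−35.5) kPa·L = 3450 J.
ΔU = nCvΔT = 0.697×12.5×(1100−505) = 5170 J.
Q = ΔU + W = nCpΔT = 8620 J.
Net over both steps: W = 7950 J, Q = 13100 J, ΔU = 5170 J.

7950 J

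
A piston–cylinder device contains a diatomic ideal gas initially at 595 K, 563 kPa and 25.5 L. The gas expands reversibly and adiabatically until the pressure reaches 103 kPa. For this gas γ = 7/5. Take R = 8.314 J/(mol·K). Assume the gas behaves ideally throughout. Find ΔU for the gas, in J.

-13800 J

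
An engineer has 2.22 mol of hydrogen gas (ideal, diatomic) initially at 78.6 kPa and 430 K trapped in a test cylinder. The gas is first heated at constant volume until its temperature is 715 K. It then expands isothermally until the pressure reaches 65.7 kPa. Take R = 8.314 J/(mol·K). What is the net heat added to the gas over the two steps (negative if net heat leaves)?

V₁ = nRT₁/P₁ = 2.22×8.314×430/78.6 = 101 L.
Step 1 — Isochoric: V stays 101 L; P/T = const ⇒ T₂ = 715 K, P₂ = 131 kPa.
W = 0 (no volume change).
ΔU = nCvΔT = 2.22×20.8×(715−430) = 13200 J.
Q = ΔU = 13200 J.
State after step 1: P = 131 kPa, V = 101 L, T = 715 K.
Step 2 — Isothermal: T stays 715 K; PV = const ⇒ V₂ = 201 L, P₂ = 65.7 kPa.
ΔU = 0 (ideal gas, T constant).
W = nRT ln(V₂/V₁) = 2.22×8.314×715×ln(1.99) = 9080 J.
Q = ΔU + W = 9080 J.
Net over both steps: W = 9080 J, Q = 22200 J, ΔU = 13200 J.

22200 J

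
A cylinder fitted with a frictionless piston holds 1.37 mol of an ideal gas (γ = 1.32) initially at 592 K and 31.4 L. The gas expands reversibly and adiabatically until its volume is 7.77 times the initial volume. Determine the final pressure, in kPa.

14.3 kPa

P₁ = nRT₁/V₁ = 1.37×8.314×592/31.4 = 215 kPa.
Adiabatic: TV^(γ−1) = const ⇒ T₂ = 592×(0.129)^0.320 = 307 K; PV^γ = const ⇒ P₂ = 14.3 kPa.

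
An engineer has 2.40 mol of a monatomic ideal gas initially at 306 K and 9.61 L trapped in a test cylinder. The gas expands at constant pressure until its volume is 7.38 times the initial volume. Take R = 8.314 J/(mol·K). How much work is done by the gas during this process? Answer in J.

39000 J

P₁ = nRT₁/V₁ = 2.40×8.314×306/9.61 = 635 kPa.
Isobaric: P stays 635 kPa; V/T = const ⇒ T₂ = 2260 K, V₂ = 70.9 L.
W = PΔV = 635×(70.9−9.61) kPa·L = 39000 J.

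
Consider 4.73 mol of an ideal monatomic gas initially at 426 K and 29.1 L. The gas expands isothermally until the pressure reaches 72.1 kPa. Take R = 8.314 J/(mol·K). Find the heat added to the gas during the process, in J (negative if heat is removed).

34800 J

P₁ = nRT₁/V₁ = 4.73×8.314×426/29.1 = 576 kPa.
Isothermal: T stays 426 K; PV = const ⇒ V₂ = 232 L, P₂ = 72.1 kPa.
ΔU = 0 (ideal gas, T constant).
W = nRT ln(V₂/V₁) = 4.73×8.314×426×ln(7.98) = 34800 J.
Q = ΔU + W = 34800 J.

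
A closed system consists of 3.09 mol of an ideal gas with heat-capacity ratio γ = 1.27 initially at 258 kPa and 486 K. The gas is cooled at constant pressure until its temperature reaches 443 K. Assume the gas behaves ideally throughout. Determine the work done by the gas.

-1100 J

V₁ = nRT₁/P₁ = 3.09×8.314×486/258 = 48.4 L.
Isobaric: P stays 258 kPa; V/T = const ⇒ T₂ = 443 K, V₂ = 44.1 L.
W = PΔV = 258×(44.1−48.4) kPa·L = -1100 J.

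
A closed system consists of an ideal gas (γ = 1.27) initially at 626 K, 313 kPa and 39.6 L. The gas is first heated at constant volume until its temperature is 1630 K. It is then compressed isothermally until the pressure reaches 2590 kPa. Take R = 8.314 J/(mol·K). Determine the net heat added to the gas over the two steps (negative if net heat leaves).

n = P₁V₁/(RT₁) = 313×39.6/(8.314×626) = 2.38 mol.
Step 1 — Isochoric: V stays 39.6 L; P/T = const ⇒ T₂ = 1630 K, P₂ = 815 kPa.
W = 0 (no volume change).
ΔU = nCvΔT = 2.38×30.8×(1630−626) = 73600 J.
Q = ΔU = 73600 J.
State after step 1: P = 815 kPa, V = 39.6 L, T = 1630 K.
Step 2 — Isothermal: T stays 1630 K; PV = const ⇒ V₂ = 12.5 L, P₂ = 2590 kPa.
ΔU = 0 (ideal gas, T constant).
W = nRT ln(V₂/V₁) = 2.38×8.314×1630×ln(0.315) = -37300 J.
Q = ΔU + W = -37300 J.
Net over both steps: W = -37300 J, Q = 36300 J, ΔU = 73600 J.

36300 J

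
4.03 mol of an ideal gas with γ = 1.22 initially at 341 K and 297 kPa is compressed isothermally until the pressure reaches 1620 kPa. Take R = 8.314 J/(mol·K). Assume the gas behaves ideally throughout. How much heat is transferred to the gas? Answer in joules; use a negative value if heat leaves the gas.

-19400 J

V₁ = nRT₁/P₁ = 4.03×8.314×341/297 = 38.5 L.
Isothermal: T stays 341 K; PV = const ⇒ V₂ = 7.05 L, P₂ = 1620 kPa.
ΔU = 0 (ideal gas, T constant).
W = nRT ln(V₂/V₁) = 4.03×8.314×341×ln(0.183) = -19400 J.
Q = ΔU + W = -19400 J.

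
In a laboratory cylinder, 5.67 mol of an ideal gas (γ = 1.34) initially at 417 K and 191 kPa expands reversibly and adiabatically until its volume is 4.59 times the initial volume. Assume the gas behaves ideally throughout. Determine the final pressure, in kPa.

24.8 kPa

V₁ = nRT₁/P₁ = 5.67×8.314×417/191 = 103 L.
Adiabatic: TV^(γ−1) = const ⇒ T₂ = 417×(0.218)^0.340 = 248 K; PV^γ = const ⇒ P₂ = 24.8 kPa.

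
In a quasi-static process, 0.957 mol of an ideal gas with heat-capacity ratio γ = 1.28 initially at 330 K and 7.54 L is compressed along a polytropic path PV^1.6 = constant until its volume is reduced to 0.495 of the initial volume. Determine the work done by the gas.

P₁ = nRT₁/V₁ = 0.957×8.314×330/7.54 = 348 kPa.
Polytropic n=1.6: T₂ = T₁(V₁/V₂)^(n−1) = 330×(2.02)^0.60 = 503 K; P₂ = P₁(V₁/V₂)^n = 1070 kPa.
W = (P₁V₁−P₂V₂)/(n−1) = (348×7.54−1070×3.73)/0.60 = -2300 J.

-2300 J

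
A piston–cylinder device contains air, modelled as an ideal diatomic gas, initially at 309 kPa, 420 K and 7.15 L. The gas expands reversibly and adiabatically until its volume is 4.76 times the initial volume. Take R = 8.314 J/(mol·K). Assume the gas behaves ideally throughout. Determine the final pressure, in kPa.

34.8 kPa

Adiabatic: TV^(γ−1) = const ⇒ T₂ = 420×(0.210)^0.400 = 225 K; PV^γ = const ⇒ P₂ = 34.8 kPa.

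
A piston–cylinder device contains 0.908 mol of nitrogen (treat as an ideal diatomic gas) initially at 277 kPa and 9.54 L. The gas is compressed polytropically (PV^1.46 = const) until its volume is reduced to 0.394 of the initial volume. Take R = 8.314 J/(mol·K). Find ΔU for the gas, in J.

T₁ = P₁V₁/(nR) = 277×9.54/(0.908×8.314) = 350 K.
Polytropic n=1.46: T₂ = T₁(V₁/V₂)^(n−1) = 350×(2.54)^0.46 = 537 K; P₂ = P₁(V₁/V₂)^n = 1080 kPa.
For an ideal gas ΔU = nCvΔT with Cv = (5/2)R = 20.8 J/(mol·K).
ΔU = 0.908×20.8×(537−350) = 3530 J.

3530 J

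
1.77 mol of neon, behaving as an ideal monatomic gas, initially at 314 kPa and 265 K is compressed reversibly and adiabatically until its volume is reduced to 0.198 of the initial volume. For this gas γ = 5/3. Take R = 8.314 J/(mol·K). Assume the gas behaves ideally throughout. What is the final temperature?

V₁ = nRT₁/P₁ = 1.77×8.314×265/314 = 12.4 L.
Adiabatic: TV^(γ−1) = const ⇒ T₂ = 265×(5.05)^0.667 = 780 K; PV^γ = const ⇒ P₂ = 4670 kPa.

780 K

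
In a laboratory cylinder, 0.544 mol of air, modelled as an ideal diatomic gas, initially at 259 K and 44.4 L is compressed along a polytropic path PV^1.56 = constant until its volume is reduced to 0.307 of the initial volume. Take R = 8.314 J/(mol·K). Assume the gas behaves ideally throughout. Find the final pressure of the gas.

166 kPa

P₁ = nRT₁/V₁ = 0.544×8.314×259/44.4 = 26.4 kPa.
Polytropic n=1.56: T₂ = T₁(V₁/V₂)^(n−1) = 259×(3.26)^0.56 = 502 K; P₂ = P₁(V₁/V₂)^n = 166 kPa.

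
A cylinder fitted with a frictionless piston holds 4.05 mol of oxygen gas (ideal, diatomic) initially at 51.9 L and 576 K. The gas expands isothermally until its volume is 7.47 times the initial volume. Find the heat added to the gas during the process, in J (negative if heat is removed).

39000 J

P₁ = nRT₁/V₁ = 4.05×8.314×576/51.9 = 374 kPa.
Isothermal: T stays 576 K; PV = const ⇒ V₂ = 388 L, P₂ = 50.0 kPa.
ΔU = 0 (ideal gas, T constant).
W = nRT ln(V₂/V₁) = 4.05×8.314×576×ln(7.47) = 39000 J.
Q = ΔU + W = 39000 J.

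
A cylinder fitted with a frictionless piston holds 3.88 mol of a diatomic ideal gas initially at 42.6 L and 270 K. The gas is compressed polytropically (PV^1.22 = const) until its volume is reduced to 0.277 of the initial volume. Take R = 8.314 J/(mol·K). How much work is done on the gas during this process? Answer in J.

12900 J

P₁ = nRT₁/V₁ = 3.88×8.314×270/42.6 = 204 kPa.
Polytropic n=1.22: T₂ = T₁(V₁/V₂)^(n−1) = 270×(3.61)^0.22 = 358 K; P₂ = P₁(V₁/V₂)^n = 979 kPa.
W = (P₁V₁−P₂V₂)/(n−1) = (204×42.6−979×11.8)/0.22 = -12900 J.
Work done on the gas = −W_by = 12900 J.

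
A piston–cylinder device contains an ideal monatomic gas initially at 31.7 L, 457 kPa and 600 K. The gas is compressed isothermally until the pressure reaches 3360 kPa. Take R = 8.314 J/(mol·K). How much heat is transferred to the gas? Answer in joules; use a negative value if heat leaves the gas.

n = P₁V₁/(RT₁) = 457×31.7/(8.314×600) = 2.90 mol.
Isothermal: T stays 600 K; PV = const ⇒ V₂ = 4.31 L, P₂ = 3360 kPa.
ΔU = 0 (ideal gas, T constant).
W = nRT ln(V₂/V₁) = 2.90×8.314×600×ln(0.136) = -28900 J.
Q = ΔU + W = -28900 J.

-28900 J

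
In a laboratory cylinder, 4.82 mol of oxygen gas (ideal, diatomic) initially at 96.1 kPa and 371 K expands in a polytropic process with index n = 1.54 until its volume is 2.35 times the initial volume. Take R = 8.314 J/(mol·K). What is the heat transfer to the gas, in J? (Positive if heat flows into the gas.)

-3560 J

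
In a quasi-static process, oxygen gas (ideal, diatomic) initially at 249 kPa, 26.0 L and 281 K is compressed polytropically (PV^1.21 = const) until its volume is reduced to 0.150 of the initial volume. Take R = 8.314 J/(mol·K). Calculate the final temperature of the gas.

419 K

Polytropic n=1.21: T₂ = T₁(V₁/V₂)^(n−1) = 281×(6.67)^0.21 = 419 K; P₂ = P₁(V₁/V₂)^n = 2470 kPa.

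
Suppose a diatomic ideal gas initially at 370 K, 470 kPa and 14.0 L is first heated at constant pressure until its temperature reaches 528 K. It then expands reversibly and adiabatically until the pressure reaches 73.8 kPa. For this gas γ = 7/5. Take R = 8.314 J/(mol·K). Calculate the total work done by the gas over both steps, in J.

12500 J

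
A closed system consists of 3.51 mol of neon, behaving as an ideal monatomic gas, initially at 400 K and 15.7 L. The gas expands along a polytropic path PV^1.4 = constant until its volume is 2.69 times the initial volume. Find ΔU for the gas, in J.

P₁ = nRT₁/V₁ = 3.51×8.314×400/15.7 = 743 kPa.
Polytropic n=1.4: T₂ = T₁(V₁/V₂)^(n−1) = 400×(0.372)^0.40 = 269 K; P₂ = P₁(V₁/V₂)^n = 186 kPa.
For an ideal gas ΔU = nCvΔT with Cv = (3/2)R = 12.5 J/(mol·K).
ΔU = 3.51×12.5×(269−400) = -5720 J.

-5720 J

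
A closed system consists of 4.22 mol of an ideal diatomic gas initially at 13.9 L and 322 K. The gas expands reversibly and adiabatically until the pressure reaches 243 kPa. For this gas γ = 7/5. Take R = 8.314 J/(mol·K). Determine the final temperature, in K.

228 K

P₁ = nRT₁/V₁ = 4.22×8.314×322/13.9 = 813 kPa.
Adiabatic: T₂/T₁ = (P₂/P₁)^((γ−1)/γ) ⇒ T₂ = 322×(0.299)^0.286 = 228 K; V₂ = 32.9 L.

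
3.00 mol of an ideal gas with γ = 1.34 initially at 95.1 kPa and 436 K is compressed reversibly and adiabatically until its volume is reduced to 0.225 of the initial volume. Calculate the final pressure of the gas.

702 kPa

V₁ = nRT₁/P₁ = 3.00×8.314×436/95.1 = 114 L.
Adiabatic: TV^(γ−1) = const ⇒ T₂ = 436×(4.44)^0.340 = 724 K; PV^γ = const ⇒ P₂ = 702 kPa.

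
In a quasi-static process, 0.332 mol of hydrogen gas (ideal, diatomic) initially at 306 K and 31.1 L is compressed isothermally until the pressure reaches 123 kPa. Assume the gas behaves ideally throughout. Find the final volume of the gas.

6.87 L

P₁ = nRT₁/V₁ = 0.332×8.314×306/31.1 = 27.2 kPa.
Isothermal: T stays 306 K; PV = const ⇒ V₂ = 6.87 L, P₂ = 123 kPa.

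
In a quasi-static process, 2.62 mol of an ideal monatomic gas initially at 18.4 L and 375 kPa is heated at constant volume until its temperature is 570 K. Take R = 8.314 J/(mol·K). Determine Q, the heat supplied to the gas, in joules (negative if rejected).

8270 J

T₁ = P₁V₁/(nR) = 375×18.4/(2.62×8.314) = 317 K.
Isochoric: V stays 18.4 L; P/T = const ⇒ T₂ = 570 K, P₂ = 675 kPa.
W = 0 (no volume change).
ΔU = nCvΔT = 2.62×12.5×(570−317) = 8270 J.
Q = ΔU = 8270 J.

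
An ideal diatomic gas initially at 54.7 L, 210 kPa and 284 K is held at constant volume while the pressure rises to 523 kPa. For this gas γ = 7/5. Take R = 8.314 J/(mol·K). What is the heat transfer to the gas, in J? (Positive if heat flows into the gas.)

n = P₁V₁/(RT₁) = 210×54.7/(8.314×284) = 4.86 mol.
Isochoric: V stays 54.7 L; P/T = const ⇒ T₂ = 707 K, P₂ = 523 kPa.
W = 0 (no volume change).
ΔU = nCvΔT = 4.86×20.8×(707−284) = 42800 J.
Q = ΔU = 42800 J.

42800 J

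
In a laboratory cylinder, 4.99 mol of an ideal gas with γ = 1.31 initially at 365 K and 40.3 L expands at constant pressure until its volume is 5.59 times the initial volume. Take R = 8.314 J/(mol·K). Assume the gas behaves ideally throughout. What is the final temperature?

2040 K

P₁ = nRT₁/V₁ = 4.99×8.314×365/40.3 = 376 kPa.
Isobaric: P stays 376 kPa; V/T = const ⇒ T₂ = 2040 K, V₂ = 225 L.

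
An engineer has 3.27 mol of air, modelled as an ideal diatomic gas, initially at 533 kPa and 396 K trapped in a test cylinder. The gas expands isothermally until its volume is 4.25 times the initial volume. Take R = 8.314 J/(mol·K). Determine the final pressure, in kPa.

V₁ = nRT₁/P₁ = 3.27×8.314×396/533 = 20.2 L.
Isothermal: T stays 396 K; PV = const ⇒ V₂ = 85.8 L, P₂ = 125 kPa.

125 kPa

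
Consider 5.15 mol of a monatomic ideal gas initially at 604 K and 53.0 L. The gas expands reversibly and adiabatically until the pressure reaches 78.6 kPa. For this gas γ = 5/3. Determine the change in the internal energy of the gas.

-20100 J

P₁ = nRT₁/V₁ = 5.15×8.314×604/53.0 = 488 kPa.
Adiabatic: T₂/T₁ = (P₂/P₁)^((γ−1)/γ) ⇒ T₂ = 604×(0.161)^0.400 = 291 K; V₂ = 159 L.
For an ideal gas ΔU = nCvΔT with Cv = (3/2)R = 12.5 J/(mol·K).
ΔU = 5.15×12.5×(291−604) = -20100 J.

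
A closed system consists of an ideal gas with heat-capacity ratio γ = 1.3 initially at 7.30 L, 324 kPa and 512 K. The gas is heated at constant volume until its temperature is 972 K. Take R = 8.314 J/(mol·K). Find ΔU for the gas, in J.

n = P₁V₁/(RT₁) = 324×7.30/(8.314×512) = 0.556 mol.
Isochoric: V stays 7.30 L; P/T = const ⇒ T₂ = 972 K, P₂ = 615 kPa.
For an ideal gas ΔU = nCvΔT with Cv = R/(γ−1) = 27.7 J/(mol·K).
ΔU = 0.556×27.7×(972−512) = 7080 J.

7080 J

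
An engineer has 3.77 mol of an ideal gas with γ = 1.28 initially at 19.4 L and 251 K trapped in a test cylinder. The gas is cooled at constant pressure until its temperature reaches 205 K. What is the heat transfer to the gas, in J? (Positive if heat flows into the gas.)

P₁ = nRT₁/V₁ = 3.77×8.314×251/19.4 = 406 kPa.
Isobaric: P stays 406 kPa; V/T = const ⇒ T₂ = 205 K, V₂ = 15.8 L.
W = PΔV = 406×(15.8−19.4) kPa·L = -1440 J.
ΔU = nCvΔT = 3.77×29.7×(205−251) = -5150 J.
Q = ΔU + W = nCpΔT = -6590 J.

-6590 J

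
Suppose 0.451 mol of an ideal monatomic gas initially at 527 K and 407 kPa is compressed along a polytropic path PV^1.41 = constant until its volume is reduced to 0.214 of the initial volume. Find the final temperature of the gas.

992 K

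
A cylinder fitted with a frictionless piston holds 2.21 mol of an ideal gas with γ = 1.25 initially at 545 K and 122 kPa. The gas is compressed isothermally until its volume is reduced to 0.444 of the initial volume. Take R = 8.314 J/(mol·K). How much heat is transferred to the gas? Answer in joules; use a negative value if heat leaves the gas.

-8130 J

V₁ = nRT₁/P₁ = 2.21×8.314×545/122 = 82.1 L.
Isothermal: T stays 545 K; PV = const ⇒ V₂ = 36.4 L, P₂ = 275 kPa.
ΔU = 0 (ideal gas, T constant).
W = nRT ln(V₂/V₁) = 2.21×8.314×545×ln(0.444) = -8130 J.
Q = ΔU + W = -8130 J.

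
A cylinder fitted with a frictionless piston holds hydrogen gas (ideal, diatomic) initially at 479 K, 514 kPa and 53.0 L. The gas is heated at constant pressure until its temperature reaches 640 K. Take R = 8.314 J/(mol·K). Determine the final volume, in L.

70.8 L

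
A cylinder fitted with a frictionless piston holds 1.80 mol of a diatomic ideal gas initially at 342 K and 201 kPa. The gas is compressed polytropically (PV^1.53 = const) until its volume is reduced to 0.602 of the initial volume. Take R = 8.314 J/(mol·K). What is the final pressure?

V₁ = nRT₁/P₁ = 1.80×8.314×342/201 = 25.5 L.
Polytropic n=1.53: T₂ = T₁(V₁/V₂)^(n−1) = 342×(1.66)^0.53 = 448 K; P₂ = P₁(V₁/V₂)^n = 437 kPa.

437 kPa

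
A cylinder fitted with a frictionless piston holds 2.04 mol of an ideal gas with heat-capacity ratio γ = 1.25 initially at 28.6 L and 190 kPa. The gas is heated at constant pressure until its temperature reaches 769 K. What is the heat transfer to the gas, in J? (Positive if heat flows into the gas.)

38000 J

T₁ = P₁V₁/(nR) = 190×28.6/(2.04×8.314) = 320 K.
Isobaric: P stays 190 kPa; V/T = const ⇒ T₂ = 769 K, V₂ = 68.6 L.
W = PΔV = 190×(68.6−28.6) kPa·L = 7610 J.
ΔU = nCvΔT = 2.04×33.3×(769−320) = 30400 J.
Q = ΔU + W = nCpΔT = 38000 J.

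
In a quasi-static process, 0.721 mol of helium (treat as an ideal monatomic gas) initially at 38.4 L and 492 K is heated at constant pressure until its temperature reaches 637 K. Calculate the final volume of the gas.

P₁ = nRT₁/V₁ = 0.721×8.314×492/38.4 = 76.8 kPa.
Isobaric: P stays 76.8 kPa; V/T = const ⇒ T₂ = 637 K, V₂ = 49.7 L.

49.7 L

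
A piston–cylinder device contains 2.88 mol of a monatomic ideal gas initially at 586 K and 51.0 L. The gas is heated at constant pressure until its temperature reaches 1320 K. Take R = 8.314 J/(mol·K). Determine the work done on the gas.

-17600 J

P₁ = nRT₁/V₁ = 2.88×8.314×586/51.0 = 275 kPa.
Isobaric: P stays 275 kPa; V/T = const ⇒ T₂ = 1320 K, V₂ = 115 L.
W = PΔV = 275×(115−51.0) kPa·L = 17600 J.
Work done on the gas = −W_by = -17600 J.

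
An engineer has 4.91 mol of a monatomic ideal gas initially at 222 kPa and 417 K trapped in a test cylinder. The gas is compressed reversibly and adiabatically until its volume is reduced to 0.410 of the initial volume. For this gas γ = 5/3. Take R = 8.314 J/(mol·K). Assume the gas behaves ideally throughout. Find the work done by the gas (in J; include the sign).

V₁ = nRT₁/P₁ = 4.91×8.314×417/222 = 76.7 L.
Adiabatic: TV^(γ−1) = const ⇒ T₂ = 417×(2.44)^0.667 = 756 K; PV^γ = const ⇒ P₂ = 981 kPa.
ΔU = nCvΔT = 4.91×12.5×(756−417) = 20700 J.
Q = 0 for an adiabatic process, so W = −ΔU = -20700 J.

-20700 J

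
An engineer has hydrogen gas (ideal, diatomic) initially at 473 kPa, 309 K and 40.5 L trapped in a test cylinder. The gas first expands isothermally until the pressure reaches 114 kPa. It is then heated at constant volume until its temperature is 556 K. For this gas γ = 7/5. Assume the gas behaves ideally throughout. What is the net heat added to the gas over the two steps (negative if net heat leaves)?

65500 J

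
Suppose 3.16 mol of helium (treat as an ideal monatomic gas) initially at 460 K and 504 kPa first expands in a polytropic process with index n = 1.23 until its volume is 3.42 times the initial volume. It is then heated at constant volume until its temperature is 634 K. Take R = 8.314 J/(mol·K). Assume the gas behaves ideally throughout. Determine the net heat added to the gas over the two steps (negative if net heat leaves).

19800 J

V₁ = nRT₁/P₁ = 3.16×8.314×460/504 = 24.0 L.
Step 1 — Polytropic n=1.23: T₂ = T₁(V₁/V₂)^(n−1) = 460×(0.292)^0.23 = 347 K; P₂ = P₁(V₁/V₂)^n = 111 kPa.
W = (P₁V₁−P₂V₂)/(n−1) = (504×24.0−111×82.0)/0.23 = 12900 J.
ΔU = nCvΔT = 3.16×12.5×(347−460) = -4470 J.
Q = ΔU + W = 8480 J.
State after step 1: P = 111 kPa, V = 82.0 L, T = 347 K.
Step 2 — Isochoric: V stays 82.0 L; P/T = const ⇒ T₂ = 634 K, P₂ = 203 kPa.
W = 0 (no volume change).
ΔU = nCvΔT = 3.16×12.5×(634−347) = 11300 J.
Q = ΔU = 11300 J.
Net over both steps: W = 12900 J, Q = 19800 J, ΔU = 6860 J.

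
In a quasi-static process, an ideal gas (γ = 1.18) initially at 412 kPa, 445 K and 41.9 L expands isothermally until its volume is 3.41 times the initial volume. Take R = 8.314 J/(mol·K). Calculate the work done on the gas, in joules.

n = P₁V₁/(RT₁) = 412×41.9/(8.314×445) = 4.67 mol.
Isothermal: T stays 445 K; PV = const ⇒ V₂ = 143 L, P₂ = 121 kPa.
W = nRT ln(V₂/V₁) = 4.67×8.314×445×ln(3.41) = 21200 J.
Work done on the gas = −W_by = -21200 J.

-21200 J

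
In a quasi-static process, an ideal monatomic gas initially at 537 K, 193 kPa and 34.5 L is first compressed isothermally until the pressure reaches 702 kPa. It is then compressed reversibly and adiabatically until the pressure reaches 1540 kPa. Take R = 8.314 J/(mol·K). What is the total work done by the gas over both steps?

-12300 J

n = P₁V₁/(RT₁) = 193×34.5/(8.314×537) = 1.49 mol.
Step 1 — Isothermal: T stays 537 K; PV = const ⇒ V₂ = 9.49 L, P₂ = 702 kPa.
ΔU = 0 (ideal gas, T constant).
W = nRT ln(V₂/V₁) = 1.49×8.314×537×ln(0.275) = -8600 J.
Q = ΔU + W = -8600 J.
State after step 1: P = 702 kPa, V = 9.49 L, T = 537 K.
Step 2 — Adiabatic: T₂/T₁ = (P₂/P₁)^((γ−1)/γ) ⇒ T₂ = 537×(2.19)^0.400 = 735 K; V₂ = 5.92 L.
ΔU = nCvΔT = 1.49×12.5×(735−537) = 3690 J.
Q = 0 for an adiabatic process, so W = −ΔU = -3690 J.
Net over both steps: W = -12300 J, Q = -8600 J, ΔU = 3690 J.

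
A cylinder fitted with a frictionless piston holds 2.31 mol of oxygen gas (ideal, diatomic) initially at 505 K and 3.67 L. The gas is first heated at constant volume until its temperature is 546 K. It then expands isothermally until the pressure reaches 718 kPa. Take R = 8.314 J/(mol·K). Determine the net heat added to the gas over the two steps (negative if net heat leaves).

16500 J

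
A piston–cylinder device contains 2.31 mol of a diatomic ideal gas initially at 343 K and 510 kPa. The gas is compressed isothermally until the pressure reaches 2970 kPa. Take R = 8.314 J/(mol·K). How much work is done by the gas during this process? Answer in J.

V₁ = nRT₁/P₁ = 2.31×8.314×343/510 = 12.9 L.
Isothermal: T stays 343 K; PV = const ⇒ V₂ = 2.22 L, P₂ = 2970 kPa.
W = nRT ln(V₂/V₁) = 2.31×8.314×343×ln(0.172) = -11600 J.

-11600 J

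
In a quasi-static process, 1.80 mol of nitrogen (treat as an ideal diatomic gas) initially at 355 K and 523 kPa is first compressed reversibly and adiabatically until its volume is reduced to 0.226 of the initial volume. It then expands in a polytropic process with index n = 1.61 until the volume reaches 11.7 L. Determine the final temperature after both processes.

V₁ = nRT₁/P₁ = 1.80×8.314×355/523 = 10.2 L.
Step 1 — Adiabatic: TV^(γ−1) = const ⇒ T₂ = 355×(4.42)^0.400 = 644 K; PV^γ = const ⇒ P₂ = 4200 kPa.
ΔU = nCvΔT = 1.80×20.8×(644−355) = 10800 J.
Q = 0 for an adiabatic process, so W = −ΔU = -10800 J.
State after step 1: P = 4200 kPa, V = 2.30 L, T = 644 K.
Step 2 — Polytropic n=1.61: T₂ = T₁(V₁/V₂)^(n−1) = 644×(0.196)^0.61 = 238 K; P₂ = P₁(V₁/V₂)^n = 305 kPa.
W = (P₁V₁−P₂V₂)/(n−1) = (4200×2.30−305×11.7)/0.61 = 9940 J.
ΔU = nCvΔT = 1.80×20.8×(238−644) = -15200 J.
Q = ΔU + W = -5220 J.
Net over both steps: W = -854 J, Q = -5220 J, ΔU = -4370 J.

238 K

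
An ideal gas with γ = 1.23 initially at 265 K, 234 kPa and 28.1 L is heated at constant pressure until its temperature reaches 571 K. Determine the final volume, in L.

60.5 L

Isobaric: P stays 234 kPa; V/T = const ⇒ T₂ = 571 K, V₂ = 60.5 L.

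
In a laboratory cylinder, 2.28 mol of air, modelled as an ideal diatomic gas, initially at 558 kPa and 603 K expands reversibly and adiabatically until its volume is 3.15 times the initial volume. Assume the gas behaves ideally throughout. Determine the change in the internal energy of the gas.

V₁ = nRT₁/P₁ = 2.28×8.314×603/558 = 20.5 L.
Adiabatic: TV^(γ−1) = const ⇒ T₂ = 603×(0.317)^0.400 = 381 K; PV^γ = const ⇒ P₂ = 112 kPa.
For an ideal gas ΔU = nCvΔT with Cv = (5/2)R = 20.8 J/(mol·K).
ΔU = 2.28×20.8×(381−603) = -10500 J.

-10500 J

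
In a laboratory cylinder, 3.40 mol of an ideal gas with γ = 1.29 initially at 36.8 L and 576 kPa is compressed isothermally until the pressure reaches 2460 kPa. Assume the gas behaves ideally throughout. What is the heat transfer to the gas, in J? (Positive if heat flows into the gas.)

-30800 J

T₁ = P₁V₁/(nR) = 576×36.8/(3.40×8.314) = 750 K.
Isothermal: T stays 750 K; PV = const ⇒ V₂ = 8.62 L, P₂ = 2460 kPa.
ΔU = 0 (ideal gas, T constant).
W = nRT ln(V₂/V₁) = 3.40×8.314×750×ln(0.234) = -30800 J.
Q = ΔU + W = -30800 J.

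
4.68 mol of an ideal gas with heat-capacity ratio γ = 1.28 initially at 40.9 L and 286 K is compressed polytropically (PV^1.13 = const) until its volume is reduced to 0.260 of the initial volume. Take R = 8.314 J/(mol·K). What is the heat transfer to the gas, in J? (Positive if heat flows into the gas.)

-8780 J

P₁ = nRT₁/V₁ = 4.68×8.314×286/40.9 = 272 kPa.
Polytropic n=1.13: T₂ = T₁(V₁/V₂)^(n−1) = 286×(3.85)^0.13 = 341 K; P₂ = P₁(V₁/V₂)^n = 1250 kPa.
W = (P₁V₁−P₂V₂)/(n−1) = (272×40.9−1250×10.6)/0.13 = -16400 J.
ΔU = nCvΔT = 4.68×29.7×(341−286) = 7610 J.
Q = ΔU + W = -8780 J.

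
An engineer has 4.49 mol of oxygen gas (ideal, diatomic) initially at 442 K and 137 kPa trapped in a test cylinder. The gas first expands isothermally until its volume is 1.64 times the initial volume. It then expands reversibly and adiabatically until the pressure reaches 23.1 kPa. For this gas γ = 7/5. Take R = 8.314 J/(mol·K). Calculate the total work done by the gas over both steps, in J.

20800 J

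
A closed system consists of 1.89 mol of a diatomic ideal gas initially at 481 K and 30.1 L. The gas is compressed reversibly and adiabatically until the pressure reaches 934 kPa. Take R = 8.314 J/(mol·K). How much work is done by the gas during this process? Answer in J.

-8610 J

P₁ = nRT₁/V₁ = 1.89×8.314×481/30.1 = 251 kPa.
Adiabatic: T₂/T₁ = (P₂/P₁)^((γ−1)/γ) ⇒ T₂ = 481×(3.72)^0.286 = 700 K; V₂ = 11.8 L.
ΔU = nCvΔT = 1.89×20.8×(700−481) = 8610 J.
Q = 0 for an adiabatic process, so W = −ΔU = -8610 J.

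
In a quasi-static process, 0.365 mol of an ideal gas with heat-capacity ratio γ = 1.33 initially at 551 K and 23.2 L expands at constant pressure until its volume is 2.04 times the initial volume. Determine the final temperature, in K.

P₁ = nRT₁/V₁ = 0.365×8.314×551/23.2 = 72.1 kPa.
Isobaric: P stays 72.1 kPa; V/T = const ⇒ T₂ = 1120 K, V₂ = 47.3 L.

1120 K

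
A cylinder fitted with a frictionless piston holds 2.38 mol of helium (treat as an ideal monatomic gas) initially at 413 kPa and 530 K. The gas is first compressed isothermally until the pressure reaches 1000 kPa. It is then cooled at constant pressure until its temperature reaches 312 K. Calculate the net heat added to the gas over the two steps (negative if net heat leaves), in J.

-20100 J

V₁ = nRT₁/P₁ = 2.38×8.314×530/413 = 25.4 L.
Step 1 — Isothermal: T stays 530 K; PV = const ⇒ V₂ = 10.5 L, P₂ = 1000 kPa.
ΔU = 0 (ideal gas, T constant).
W = nRT ln(V₂/V₁) = 2.38×8.314×530×ln(0.413) = -9270 J.
Q = ΔU + W = -9270 J.
State after step 1: P = 1000 kPa, V = 10.5 L, T = 530 K.
Step 2 — Isobaric: P stays 1000 kPa; V/T = const ⇒ T₂ = 312 K, V₂ = 6.17 L.
W = PΔV = 1000×(6.17−10.5) kPa·L = -4310 J.
ΔU = nCvΔT = 2.38×12.5×(312−530) = -6470 J.
Q = ΔU + W = nCpΔT = -10800 J.
Net over both steps: W = -13600 J, Q = -20100 J, ΔU = -6470 J.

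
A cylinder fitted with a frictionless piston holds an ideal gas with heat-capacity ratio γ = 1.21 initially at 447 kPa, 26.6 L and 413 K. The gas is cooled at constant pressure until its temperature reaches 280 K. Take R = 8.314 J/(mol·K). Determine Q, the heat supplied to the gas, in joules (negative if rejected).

-22100 J

n = P₁V₁/(RT₁) = 447×26.6/(8.314×413) = 3.46 mol.
Isobaric: P stays 447 kPa; V/T = const ⇒ T₂ = 280 K, V₂ = 18.0 L.
W = PΔV = 447×(18.0−26.6) kPa·L = -3830 J.
ΔU = nCvΔT = 3.46×39.6×(280−413) = -18200 J.
Q = ΔU + W = nCpΔT = -22100 J.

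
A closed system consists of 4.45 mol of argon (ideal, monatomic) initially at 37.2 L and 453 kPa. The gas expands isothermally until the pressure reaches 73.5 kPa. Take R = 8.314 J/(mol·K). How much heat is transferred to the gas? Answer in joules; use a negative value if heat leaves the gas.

30600 J

T₁ = P₁V₁/(nR) = 453×37.2/(4.45×8.314) = 455 K.
Isothermal: T stays 455 K; PV = const ⇒ V₂ = 229 L, P₂ = 73.5 kPa.
ΔU = 0 (ideal gas, T constant).
W = nRT ln(V₂/V₁) = 4.45×8.314×455×ln(6.16) = 30600 J.
Q = ΔU + W = 30600 J.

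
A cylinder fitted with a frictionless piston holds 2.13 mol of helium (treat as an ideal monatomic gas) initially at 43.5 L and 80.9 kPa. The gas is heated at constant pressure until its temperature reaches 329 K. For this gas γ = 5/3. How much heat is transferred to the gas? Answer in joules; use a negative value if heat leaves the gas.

5770 J

T₁ = P₁V₁/(nR) = 80.9×43.5/(2.13×8.314) = 199 K.
Isobaric: P stays 80.9 kPa; V/T = const ⇒ T₂ = 329 K, V₂ = 72.0 L.
W = PΔV = 80.9×(72.0−43.5) kPa·L = 2310 J.
ΔU = nCvΔT = 2.13×12.5×(329−199) = 3460 J.
Q = ΔU + W = nCpΔT = 5770 J.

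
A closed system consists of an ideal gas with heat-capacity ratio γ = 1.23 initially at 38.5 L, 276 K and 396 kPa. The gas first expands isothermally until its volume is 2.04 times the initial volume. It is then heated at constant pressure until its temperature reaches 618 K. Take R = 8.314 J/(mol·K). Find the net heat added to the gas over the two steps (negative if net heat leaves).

n = P₁V₁/(RT₁) = 396×38.5/(8.314×276) = 6.64 mol.
Step 1 — Isothermal: T stays 276 K; PV = const ⇒ V₂ = 78.5 L, P₂ = 194 kPa.
ΔU = 0 (ideal gas, T constant).
W = nRT ln(V₂/V₁) = 6.64×8.314×276×ln(2.04) = 10900 J.
Q = ΔU + W = 10900 J.
State after step 1: P = 194 kPa, V = 78.5 L, T = 276 K.
Step 2 — Isobaric: P stays 194 kPa; V/T = const ⇒ T₂ = 618 K, V₂ = 176 L.
W = PΔV = 194×(176−78.5) kPa·L = 18900 J.
ΔU = nCvΔT = 6.64×36.1×(618−276) = 82100 J.
Q = ΔU + W = nCpΔT = 101000 J.
Net over both steps: W = 29800 J, Q = 112000 J, ΔU = 82100 J.

112000 J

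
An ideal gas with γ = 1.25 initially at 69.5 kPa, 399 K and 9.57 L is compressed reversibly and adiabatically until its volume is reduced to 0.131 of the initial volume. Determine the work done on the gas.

n = P₁V₁/(RT₁) = 69.5×9.57/(8.314×399) = 0.200 mol.
Adiabatic: TV^(γ−1) = const ⇒ T₂ = 399×(7.63)^0.250 = 663 K; PV^γ = const ⇒ P₂ = 882 kPa.
ΔU = nCvΔT = 0.200×33.3×(663−399) = 1760 J.
Q = 0 for an adiabatic process, so W = −ΔU = -1760 J.
Work done on the gas = −W_by = 1760 J.

1760 J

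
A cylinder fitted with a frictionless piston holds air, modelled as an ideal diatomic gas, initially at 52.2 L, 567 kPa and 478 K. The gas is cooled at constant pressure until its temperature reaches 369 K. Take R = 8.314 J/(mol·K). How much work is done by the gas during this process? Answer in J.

-6750 J

n = P₁V₁/(RT₁) = 567×52.2/(8.314×478) = 7.45 mol.
Isobaric: P stays 567 kPa; V/T = const ⇒ T₂ = 369 K, V₂ = 40.3 L.
W = PΔV = 567×(40.3−52.2) kPa·L = -6750 J.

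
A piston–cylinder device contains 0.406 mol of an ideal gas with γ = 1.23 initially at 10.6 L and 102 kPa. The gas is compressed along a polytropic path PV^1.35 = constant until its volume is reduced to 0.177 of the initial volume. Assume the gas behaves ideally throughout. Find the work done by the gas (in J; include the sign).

T₁ = P₁V₁/(nR) = 102×10.6/(0.406×8.314) = 320 K.
Polytropic n=1.35: T₂ = T₁(V₁/V₂)^(n−1) = 320×(5.65)^0.35 = 587 K; P₂ = P₁(V₁/V₂)^n = 1060 kPa.
W = (P₁V₁−P₂V₂)/(n−1) = (102×10.6−1060×1.88)/0.35 = -2570 J.

-2570 J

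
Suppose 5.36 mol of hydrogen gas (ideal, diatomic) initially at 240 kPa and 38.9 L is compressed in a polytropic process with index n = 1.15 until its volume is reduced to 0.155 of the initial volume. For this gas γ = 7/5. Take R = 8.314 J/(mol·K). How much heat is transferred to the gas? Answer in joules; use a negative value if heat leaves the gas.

-12600 J

T₁ = P₁V₁/(nR) = 240×38.9/(5.36×8.314) = 210 K.
Polytropic n=1.15: T₂ = T₁(V₁/V₂)^(n−1) = 210×(6.45)^0.15 = 277 K; P₂ = P₁(V₁/V₂)^n = 2050 kPa.
W = (P₁V₁−P₂V₂)/(n−1) = (240×38.9−2050×6.03)/0.15 = -20100 J.
ΔU = nCvΔT = 5.36×20.8×(277−210) = 7530 J.
Q = ΔU + W = -12600 J.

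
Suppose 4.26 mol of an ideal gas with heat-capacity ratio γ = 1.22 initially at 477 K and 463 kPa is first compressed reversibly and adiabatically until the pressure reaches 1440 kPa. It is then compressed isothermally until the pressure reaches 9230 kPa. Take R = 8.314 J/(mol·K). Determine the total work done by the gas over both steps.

V₁ = nRT₁/P₁ = 4.26×8.314×477/463 = 36.5 L.
Step 1 — Adiabatic: T₂/T₁ = (P₂/P₁)^((γ−1)/γ) ⇒ T₂ = 477×(3.11)^0.180 = 585 K; V₂ = 14.4 L.
ΔU = nCvΔT = 4.26×37.8×(585−477) = 17400 J.
Q = 0 for an adiabatic process, so W = −ΔU = -17400 J.
State after step 1: P = 1440 kPa, V = 14.4 L, T = 585 K.
Step 2 — Isothermal: T stays 585 K; PV = const ⇒ V₂ = 2.25 L, P₂ = 9230 kPa.
ΔU = 0 (ideal gas, T constant).
W = nRT ln(V₂/V₁) = 4.26×8.314×585×ln(0.156) = -38500 J.
Q = ΔU + W = -38500 J.
Net over both steps: W = -55900 J, Q = -38500 J, ΔU = 17400 J.

-55900 J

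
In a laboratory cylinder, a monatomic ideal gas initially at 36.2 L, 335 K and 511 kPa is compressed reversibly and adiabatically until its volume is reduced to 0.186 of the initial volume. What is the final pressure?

Adiabatic: TV^(γ−1) = const ⇒ T₂ = 335×(5.38)^0.667 = 1030 K; PV^γ = const ⇒ P₂ = 8430 kPa.

8430 kPa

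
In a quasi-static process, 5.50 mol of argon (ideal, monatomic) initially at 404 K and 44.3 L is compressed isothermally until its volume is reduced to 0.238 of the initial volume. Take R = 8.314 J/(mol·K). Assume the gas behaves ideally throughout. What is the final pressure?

1750 kPa

P₁ = nRT₁/V₁ = 5.50×8.314×404/44.3 = 417 kPa.
Isothermal: T stays 404 K; PV = const ⇒ V₂ = 10.5 L, P₂ = 1750 kPa.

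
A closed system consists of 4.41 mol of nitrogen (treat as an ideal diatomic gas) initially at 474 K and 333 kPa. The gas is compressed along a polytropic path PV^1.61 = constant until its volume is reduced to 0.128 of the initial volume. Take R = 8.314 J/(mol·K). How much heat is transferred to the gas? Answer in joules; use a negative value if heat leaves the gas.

V₁ = nRT₁/P₁ = 4.41×8.314×474/333 = 52.2 L.
Polytropic n=1.61: T₂ = T₁(V₁/V₂)^(n−1) = 474×(7.81)^0.61 = 1660 K; P₂ = P₁(V₁/V₂)^n = 9120 kPa.
W = (P₁V₁−P₂V₂)/(n−1) = (333×52.2−9120×6.68)/0.61 = -71300 J.
ΔU = nCvΔT = 4.41×20.8×(1660−474) = 109000 J.
Q = ΔU + W = 37500 J.

37500 J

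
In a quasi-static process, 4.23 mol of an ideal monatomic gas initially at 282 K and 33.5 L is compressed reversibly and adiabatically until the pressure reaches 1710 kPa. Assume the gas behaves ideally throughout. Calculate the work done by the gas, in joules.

-15100 J

P₁ = nRT₁/V₁ = 4.23×8.314×282/33.5 = 296 kPa.
Adiabatic: T₂/T₁ = (P₂/P₁)^((γ−1)/γ) ⇒ T₂ = 282×(5.78)^0.400 = 569 K; V₂ = 11.7 L.
ΔU = nCvΔT = 4.23×12.5×(569−282) = 15100 J.
Q = 0 for an adiabatic process, so W = −ΔU = -15100 J.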